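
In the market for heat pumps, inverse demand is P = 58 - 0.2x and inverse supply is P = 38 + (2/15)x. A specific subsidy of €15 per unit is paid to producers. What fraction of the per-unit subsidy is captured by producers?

Pre-subsidy: 58 - 0.2x = 38 + (2/15)x gives x* = 60 and P* = 46.
With the subsidy, sellers receive Ps = Pb + 15 for each unit, where Pb is the price buyers pay.
On the curves, Pb = 58 - 0.2x and Ps = 38 + (2/15)x; the wedge Ps − Pb = 15 gives 38 + (2/15)x − (58 - 0.2x) = 15, so x' = 105.
Then Pb = 58 − 0.2·105 = 37 and Ps = 38 + (2/15)·105 = 52.
Buyers' price falls by P* − Pb = 46 − 37 = 9; sellers' price rises by Ps − P* = 52 − 46 = 6.
So producers capture 6/15 = 0.4 of each unit of subsidy.

Producer share = 0.4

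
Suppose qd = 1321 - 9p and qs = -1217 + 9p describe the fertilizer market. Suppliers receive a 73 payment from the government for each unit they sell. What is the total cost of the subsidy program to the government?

Pre-subsidy: 1321 - 9p = -1217 + 9p gives p* = 141, q* = 52.
With the subsidy, sellers receive ps = pb + 73 for each unit, where pb is the price buyers pay.
Supply in terms of pb becomes qs = -1217 + 9(pb + 73) = -560 + 9pb. Setting this equal to demand: 1321 - 9pb = -560 + 9pb, so pb = 104.5.
Sellers receive ps = 104.5 + 73 = 177.5; q' = 1321 − 9·104.5 = 380.5.
Government outlay = subsidy × quantity = 73 × 380.5 = 27776.5.

Government cost = 27776.5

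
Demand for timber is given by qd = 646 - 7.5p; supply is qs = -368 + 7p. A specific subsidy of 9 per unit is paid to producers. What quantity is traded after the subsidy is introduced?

Pre-subsidy: 646 - 7.5p = -368 + 7p gives p* = 2028/29, q* = 3524/29.
With the subsidy, sellers receive ps = pb + 9 for each unit, where pb is the price buyers pay.
Supply in terms of pb becomes qs = -368 + 7(pb + 9) = -305 + 7pb. Setting this equal to demand: 646 - 7.5pb = -305 + 7pb, so pb = 1902/29.
Sellers receive ps = 1902/29 + 9 = 2163/29; q' = 646 − 7.5·(1902/29) = 4469/29.

q' = 4469/29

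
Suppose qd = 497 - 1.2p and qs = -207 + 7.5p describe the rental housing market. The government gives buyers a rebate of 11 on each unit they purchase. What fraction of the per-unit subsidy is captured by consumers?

Consumer share = 25/29

Pre-subsidy: 497 - 1.2p = -207 + 7.5p gives p* = 7040/87, q* = 11597/29.
With the rebate, buyers effectively pay pb = ps − 11, where ps is the price sellers receive.
Demand in terms of ps becomes qd = 497 − 1.2(ps − 11) = 510.2 - 1.2ps. Setting this equal to supply: 510.2 - 1.2ps = -207 + 7.5ps, so ps = 7172/87.
Buyers pay pb = 7172/87 − 11 = 6215/87; q' = -207 + 7.5·(7172/87) = 11927/29.
Buyers' price falls by p* − pb = 7040/87 − 6215/87 = 275/29; sellers' price rises by ps − p* = 7172/87 − 7040/87 = 44/29.
So consumers capture (275/29)/11 = 25/29 of each unit of subsidy.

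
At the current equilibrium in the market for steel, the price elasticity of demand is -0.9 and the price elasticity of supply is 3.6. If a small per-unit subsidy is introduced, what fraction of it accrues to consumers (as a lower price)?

Consumer share = 0.8

For a small subsidy around the equilibrium, the benefit split depends on the relative slopes, which at a point are proportional to the elasticities.
Buyer share = εs/(εs + |εd|) = 3.6/(3.6 + 0.9) = 0.8; seller share = |εd|/(εs + |εd|) = 0.2.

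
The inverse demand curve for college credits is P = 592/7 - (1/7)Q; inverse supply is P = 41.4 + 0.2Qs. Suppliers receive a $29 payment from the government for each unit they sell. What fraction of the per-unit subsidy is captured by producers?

Pre-subsidy: 592/7 - (1/7)Q = 41.4 + 0.2Q gives Q* = 1511/12 and P* = 799/12.
With the subsidy, sellers receive Ps = Pb + 29 for each unit, where Pb is the price buyers pay.
On the curves, Pb = 592/7 - (1/7)Q and Ps = 41.4 + 0.2Q; the wedge Ps − Pb = 29 gives 41.4 + 0.2Q − (592/7 - (1/7)Q) = 29, so Q' = 210.5.
Then Pb = 592/7 − (1/7)·210.5 = 54.5 and Ps = 41.4 + 0.2·210.5 = 83.5.
Buyers' price falls by P* − Pb = 799/12 − 54.5 = 145/12; sellers' price rises by Ps − P* = 83.5 − 799/12 = 203/12.
So producers capture (203/12)/29 = 7/12 of each unit of subsidy.

Producer share = 7/12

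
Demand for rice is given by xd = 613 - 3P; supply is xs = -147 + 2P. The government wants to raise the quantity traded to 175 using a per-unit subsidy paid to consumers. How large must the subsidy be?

At x = 175, invert demand for the buyer price: Pb = (613 − 175)/3 = 146; invert supply for the seller price: Ps = (175 − (-147))/2 = 161.
The subsidy must fill the gap: s = Ps − Pb = 161 − 146 = 15.

Required subsidy s = 15 per unit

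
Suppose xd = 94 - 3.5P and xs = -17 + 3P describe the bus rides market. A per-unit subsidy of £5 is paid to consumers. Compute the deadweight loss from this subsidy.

Pre-subsidy: 94 - 3.5P = -17 + 3P gives P* = 222/13, x* = 445/13.
With the rebate, buyers effectively pay Pb = Ps − 5, where Ps is the price sellers receive.
Demand in terms of Ps becomes xd = 94 − 3.5(Ps − 5) = 111.5 - 3.5Ps. Setting this equal to supply: 111.5 - 3.5Ps = -17 + 3Ps, so Ps = 257/13.
Buyers pay Pb = 257/13 − 5 = 192/13; x' = -17 + 3·(257/13) = 550/13.
The subsidy expands output by 550/13 − 445/13 = 105/13 past the efficient level; on those units the gap between marginal cost and willingness to pay runs from 0 up to 5.
DWL = ½ × 5 × 105/13 = 525/26.

Deadweight loss = 525/26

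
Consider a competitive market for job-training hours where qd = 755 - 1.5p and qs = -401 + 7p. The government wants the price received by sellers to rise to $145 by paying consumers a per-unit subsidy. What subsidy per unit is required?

At a seller price of 145, quantity supplied is -401 + 7·145 = 614.
Buyers absorb 614 only when they pay pb with 755 − 1.5·pb = 614, i.e. pb = 94.
s = ps − pb = 145 − 94 = 51.

Required subsidy s = $51 per unit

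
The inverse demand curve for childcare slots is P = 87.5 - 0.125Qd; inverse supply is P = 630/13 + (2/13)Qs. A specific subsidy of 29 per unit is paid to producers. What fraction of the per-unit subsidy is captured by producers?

Producer share = 16/29

Pre-subsidy: 87.5 - 0.125Q = 630/13 + (2/13)Q gives Q* = 140 and P* = 70.
With the subsidy, sellers receive Ps = Pb + 29 for each unit, where Pb is the price buyers pay.
On the curves, Pb = 87.5 - 0.125Q and Ps = 630/13 + (2/13)Q; the wedge Ps − Pb = 29 gives 630/13 + (2/13)Q − (87.5 - 0.125Q) = 29, so Q' = 244.
Then Pb = 87.5 − 0.125·244 = 57 and Ps = 630/13 + (2/13)·244 = 86.
Buyers' price falls by P* − Pb = 70 − 57 = 13; sellers' price rises by Ps − P* = 86 − 70 = 16.
So producers capture 16/29 = 16/29 of each unit of subsidy.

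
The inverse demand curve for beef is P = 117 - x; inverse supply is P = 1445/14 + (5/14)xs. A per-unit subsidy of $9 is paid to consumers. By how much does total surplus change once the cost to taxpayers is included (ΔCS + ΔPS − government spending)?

Pre-subsidy: 117 - x = 1445/14 + (5/14)x gives x* = 193/19 and P* = 2030/19.
With the rebate, buyers effectively pay Pb = Ps − 9, where Ps is the price sellers receive.
On the curves, Pb = 117 - x and Ps = 1445/14 + (5/14)x; the wedge Ps − Pb = 9 gives 1445/14 + (5/14)x − (117 - x) = 9, so x' = 319/19.
Then Pb = 117 − 1·(319/19) = 1904/19 and Ps = 1445/14 + (5/14)·(319/19) = 2075/19.
ΔCS = ½(193/19 + 319/19)(2030/19 − 1904/19) = 32256/361; ΔPS = ½(193/19 + 319/19)(2075/19 − 2030/19) = 11520/361.
Government spending = 9 × 319/19 = 2871/19.
Net change = 32256/361 + 11520/361 − 2871/19 = -567/19. The loss equals the DWL triangle ½·9·126/19.

Net change in total surplus = -567/19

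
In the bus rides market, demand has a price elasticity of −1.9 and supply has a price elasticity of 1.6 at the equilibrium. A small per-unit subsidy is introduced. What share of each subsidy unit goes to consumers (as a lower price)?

For a small subsidy around the equilibrium, the benefit split depends on the relative slopes, which at a point are proportional to the elasticities.
Buyer share = εs/(εs + |εd|) = 1.6/(1.6 + 1.9) = 16/35; seller share = |εd|/(εs + |εd|) = 19/35.

Consumer share = 16/35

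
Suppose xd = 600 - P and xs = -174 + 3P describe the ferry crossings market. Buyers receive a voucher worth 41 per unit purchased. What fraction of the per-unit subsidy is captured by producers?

Producer share = 0.25

Pre-subsidy: 600 - P = -174 + 3P gives P* = 193.5, x* = 406.5.
With the rebate, buyers effectively pay Pb = Ps − 41, where Ps is the price sellers receive.
Demand in terms of Ps becomes xd = 600 − 1(Ps − 41) = 641 - Ps. Setting this equal to supply: 641 - Ps = -174 + 3Ps, so Ps = 203.75.
Buyers pay Pb = 203.75 − 41 = 162.75; x' = -174 + 3·203.75 = 437.25.
Buyers' price falls by P* − Pb = 193.5 − 162.75 = 30.75; sellers' price rises by Ps − P* = 203.75 − 193.5 = 10.25.
So producers capture 10.25/41 = 0.25 of each unit of subsidy.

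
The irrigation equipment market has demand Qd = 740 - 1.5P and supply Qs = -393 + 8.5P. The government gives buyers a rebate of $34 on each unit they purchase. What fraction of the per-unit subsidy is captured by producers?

Pre-subsidy: 740 - 1.5P = -393 + 8.5P gives P* = 113.3, Q* = 570.05.
With the rebate, buyers effectively pay Pb = Ps − 34, where Ps is the price sellers receive.
Demand in terms of Ps becomes Qd = 740 − 1.5(Ps − 34) = 791 - 1.5Ps. Setting this equal to supply: 791 - 1.5Ps = -393 + 8.5Ps, so Ps = 118.4.
Buyers pay Pb = 118.4 − 34 = 84.4; Q' = -393 + 8.5·118.4 = 613.4.
Buyers' price falls by P* − Pb = 113.3 − 84.4 = 28.9; sellers' price rises by Ps − P* = 118.4 − 113.3 = 5.1.
So producers capture 5.1/34 = 0.15 of each unit of subsidy.

Producer share = 0.15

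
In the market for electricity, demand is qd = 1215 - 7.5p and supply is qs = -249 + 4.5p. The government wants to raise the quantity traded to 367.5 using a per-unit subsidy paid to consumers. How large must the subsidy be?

At q = 367.5, invert demand for the buyer price: pb = (1215 − 367.5)/7.5 = 113; invert supply for the seller price: ps = (367.5 − (-249))/4.5 = 137.
The subsidy must fill the gap: s = ps − pb = 137 − 113 = 24.

Required subsidy s = 24 per unit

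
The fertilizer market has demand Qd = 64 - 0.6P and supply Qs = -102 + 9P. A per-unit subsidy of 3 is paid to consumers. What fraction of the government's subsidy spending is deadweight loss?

DWL / government spending = 9/590

Pre-subsidy: 64 - 0.6P = -102 + 9P gives P* = 415/24, Q* = 53.625.
With the rebate, buyers effectively pay Pb = Ps − 3, where Ps is the price sellers receive.
Demand in terms of Ps becomes Qd = 64 − 0.6(Ps − 3) = 65.8 - 0.6Ps. Setting this equal to supply: 65.8 - 0.6Ps = -102 + 9Ps, so Ps = 839/48.
Buyers pay Pb = 839/48 − 3 = 695/48; Q' = -102 + 9·(839/48) = 55.3125.
ΔCS = ½(53.625 + 55.3125)(415/24 − 695/48) = 153.193359375; ΔPS = ½(53.625 + 55.3125)(839/48 − 415/24) = 10.212890625.
Government spending = 3 × 55.3125 = 165.9375.
DWL = ½ × 3 × (55.3125 − 53.625) = 2.53125; fraction = 2.53125 / 165.9375 = 9/590.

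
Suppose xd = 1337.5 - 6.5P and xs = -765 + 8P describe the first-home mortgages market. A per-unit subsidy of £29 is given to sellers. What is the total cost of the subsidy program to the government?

Government cost = £14471

Pre-subsidy: 1337.5 - 6.5P = -765 + 8P gives P* = 145, x* = 395.
With the subsidy, sellers receive Ps = Pb + 29 for each unit, where Pb is the price buyers pay.
Supply in terms of Pb becomes xs = -765 + 8(Pb + 29) = -533 + 8Pb. Setting this equal to demand: 1337.5 - 6.5Pb = -533 + 8Pb, so Pb = 129.
Sellers receive Ps = 129 + 29 = 158; x' = 1337.5 − 6.5·129 = 499.
Government outlay = subsidy × quantity = 29 × 499 = 14471.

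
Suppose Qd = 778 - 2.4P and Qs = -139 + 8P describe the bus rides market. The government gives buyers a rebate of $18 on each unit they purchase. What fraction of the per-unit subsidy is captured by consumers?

Pre-subsidy: 778 - 2.4P = -139 + 8P gives P* = 4585/52, Q* = 7363/13.
With the rebate, buyers effectively pay Pb = Ps − 18, where Ps is the price sellers receive.
Demand in terms of Ps becomes Qd = 778 − 2.4(Ps − 18) = 821.2 - 2.4Ps. Setting this equal to supply: 821.2 - 2.4Ps = -139 + 8Ps, so Ps = 4801/52.
Buyers pay Pb = 4801/52 − 18 = 3865/52; Q' = -139 + 8·(4801/52) = 7795/13.
Buyers' price falls by P* − Pb = 4585/52 − 3865/52 = 180/13; sellers' price rises by Ps − P* = 4801/52 − 4585/52 = 54/13.
So consumers capture (180/13)/18 = 10/13 of each unit of subsidy.

Consumer share = 10/13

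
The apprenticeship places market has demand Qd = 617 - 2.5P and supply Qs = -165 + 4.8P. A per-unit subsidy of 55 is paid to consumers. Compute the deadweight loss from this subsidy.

Deadweight loss = 181500/73

Pre-subsidy: 617 - 2.5P = -165 + 4.8P gives P* = 7820/73, Q* = 25491/73.
With the rebate, buyers effectively pay Pb = Ps − 55, where Ps is the price sellers receive.
Demand in terms of Ps becomes Qd = 617 − 2.5(Ps − 55) = 754.5 - 2.5Ps. Setting this equal to supply: 754.5 - 2.5Ps = -165 + 4.8Ps, so Ps = 9195/73.
Buyers pay Pb = 9195/73 − 55 = 5180/73; Q' = -165 + 4.8·(9195/73) = 32091/73.
The subsidy expands output by 32091/73 − 25491/73 = 6600/73 past the efficient level; on those units the gap between marginal cost and willingness to pay runs from 0 up to 55.
DWL = ½ × 55 × 6600/73 = 181500/73.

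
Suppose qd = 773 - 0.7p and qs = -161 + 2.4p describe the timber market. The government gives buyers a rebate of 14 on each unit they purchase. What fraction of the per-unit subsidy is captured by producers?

Producer share = 7/31

Pre-subsidy: 773 - 0.7p = -161 + 2.4p gives p* = 9340/31, q* = 17425/31.
With the rebate, buyers effectively pay pb = ps − 14, where ps is the price sellers receive.
Demand in terms of ps becomes qd = 773 − 0.7(ps − 14) = 782.8 - 0.7ps. Setting this equal to supply: 782.8 - 0.7ps = -161 + 2.4ps, so ps = 9438/31.
Buyers pay pb = 9438/31 − 14 = 9004/31; q' = -161 + 2.4·(9438/31) = 88301/155.
Buyers' price falls by p* − pb = 9340/31 − 9004/31 = 336/31; sellers' price rises by ps − p* = 9438/31 − 9340/31 = 98/31.
So producers capture (98/31)/14 = 7/31 of each unit of subsidy.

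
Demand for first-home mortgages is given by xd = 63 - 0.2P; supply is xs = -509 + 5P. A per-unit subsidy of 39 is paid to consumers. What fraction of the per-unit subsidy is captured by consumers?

Consumer share = 25/26

Pre-subsidy: 63 - 0.2P = -509 + 5P gives P* = 110, x* = 41.
With the rebate, buyers effectively pay Pb = Ps − 39, where Ps is the price sellers receive.
Demand in terms of Ps becomes xd = 63 − 0.2(Ps − 39) = 70.8 - 0.2Ps. Setting this equal to supply: 70.8 - 0.2Ps = -509 + 5Ps, so Ps = 111.5.
Buyers pay Pb = 111.5 − 39 = 72.5; x' = -509 + 5·111.5 = 48.5.
Buyers' price falls by P* − Pb = 110 − 72.5 = 37.5; sellers' price rises by Ps − P* = 111.5 − 110 = 1.5.
So consumers capture 37.5/39 = 25/26 of each unit of subsidy.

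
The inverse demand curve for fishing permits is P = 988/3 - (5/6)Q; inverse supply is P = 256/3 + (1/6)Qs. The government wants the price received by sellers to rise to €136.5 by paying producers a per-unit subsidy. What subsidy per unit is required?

Required subsidy s = €63 per unit

At a seller price of 136.5, quantity supplied is -512 + 6·136.5 = 307.
Buyers absorb 307 only when they pay Pb = 988/3 − (5/6)·307 = 73.5.
s = Ps − Pb = 136.5 − 73.5 = 63.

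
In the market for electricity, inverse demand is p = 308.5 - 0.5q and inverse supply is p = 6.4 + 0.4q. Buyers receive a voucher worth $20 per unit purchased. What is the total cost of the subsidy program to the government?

Government cost = 64420/9

Pre-subsidy: 308.5 - 0.5q = 6.4 + 0.4q gives q* = 1007/3 and p* = 422/3.
With the rebate, buyers effectively pay pb = ps − 20, where ps is the price sellers receive.
On the curves, pb = 308.5 - 0.5q and ps = 6.4 + 0.4q; the wedge ps − pb = 20 gives 6.4 + 0.4q − (308.5 - 0.5q) = 20, so q' = 3221/9.
Then pb = 308.5 − 0.5·(3221/9) = 1166/9 and ps = 6.4 + 0.4·(3221/9) = 1346/9.
Government outlay = subsidy × quantity = 20 × 3221/9 = 64420/9.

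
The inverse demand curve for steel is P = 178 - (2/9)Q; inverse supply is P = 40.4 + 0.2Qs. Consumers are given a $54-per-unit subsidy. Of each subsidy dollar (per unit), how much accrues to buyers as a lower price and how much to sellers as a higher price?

Buyers gain 540/19 per unit; sellers gain 486/19 per unit

Pre-subsidy: 178 - (2/9)Q = 40.4 + 0.2Q gives Q* = 6192/19 and P* = 2006/19.
With the rebate, buyers effectively pay Pb = Ps − 54, where Ps is the price sellers receive.
On the curves, Pb = 178 - (2/9)Q and Ps = 40.4 + 0.2Q; the wedge Ps − Pb = 54 gives 40.4 + 0.2Q − (178 - (2/9)Q) = 54, so Q' = 8622/19.
Then Pb = 178 − (2/9)·(8622/19) = 1466/19 and Ps = 40.4 + 0.2·(8622/19) = 2492/19.
Buyers' price falls by P* − Pb = 2006/19 − 1466/19 = 540/19; sellers' price rises by Ps − P* = 2492/19 − 2006/19 = 486/19.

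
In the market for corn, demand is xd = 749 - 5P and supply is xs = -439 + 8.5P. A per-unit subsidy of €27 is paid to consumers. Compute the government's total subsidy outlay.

Government cost = €10638

Pre-subsidy: 749 - 5P = -439 + 8.5P gives P* = 88, x* = 309.
With the rebate, buyers effectively pay Pb = Ps − 27, where Ps is the price sellers receive.
Demand in terms of Ps becomes xd = 749 − 5(Ps − 27) = 884 - 5Ps. Setting this equal to supply: 884 - 5Ps = -439 + 8.5Ps, so Ps = 98.
Buyers pay Pb = 98 − 27 = 71; x' = -439 + 8.5·98 = 394.
Government outlay = subsidy × quantity = 27 × 394 = 10638.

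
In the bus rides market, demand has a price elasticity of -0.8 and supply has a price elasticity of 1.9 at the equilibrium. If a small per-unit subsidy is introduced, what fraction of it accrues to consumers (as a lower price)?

For a small subsidy around the equilibrium, the benefit split depends on the relative slopes, which at a point are proportional to the elasticities.
Buyer share = εs/(εs + |εd|) = 1.9/(1.9 + 0.8) = 19/27; seller share = |εd|/(εs + |εd|) = 8/27.

Consumer share = 19/27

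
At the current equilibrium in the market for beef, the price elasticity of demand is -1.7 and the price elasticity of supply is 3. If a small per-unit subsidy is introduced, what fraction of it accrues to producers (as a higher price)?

For a small subsidy around the equilibrium, the benefit split depends on the relative slopes, which at a point are proportional to the elasticities.
Buyer share = εs/(εs + |εd|) = 3/(3 + 1.7) = 30/47; seller share = |εd|/(εs + |εd|) = 17/47.
So producers capture 17/47 of the subsidy.

Producer share = 17/47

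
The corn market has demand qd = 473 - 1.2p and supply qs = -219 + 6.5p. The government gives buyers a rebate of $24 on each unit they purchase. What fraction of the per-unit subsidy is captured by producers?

Pre-subsidy: 473 - 1.2p = -219 + 6.5p gives p* = 6920/77, q* = 28117/77.
With the rebate, buyers effectively pay pb = ps − 24, where ps is the price sellers receive.
Demand in terms of ps becomes qd = 473 − 1.2(ps − 24) = 501.8 - 1.2ps. Setting this equal to supply: 501.8 - 1.2ps = -219 + 6.5ps, so ps = 7208/77.
Buyers pay pb = 7208/77 − 24 = 5360/77; q' = -219 + 6.5·(7208/77) = 29989/77.
Buyers' price falls by p* − pb = 6920/77 − 5360/77 = 1560/77; sellers' price rises by ps − p* = 7208/77 − 6920/77 = 288/77.
So producers capture (288/77)/24 = 12/77 of each unit of subsidy.

Producer share = 12/77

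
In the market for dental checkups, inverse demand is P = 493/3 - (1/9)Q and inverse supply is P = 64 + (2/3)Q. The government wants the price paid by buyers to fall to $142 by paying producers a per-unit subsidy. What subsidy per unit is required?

Required subsidy s = $56 per unit

At a buyer price of 142, quantity demanded is 1479 − 9·142 = 201.
Sellers supply 201 only when they receive Ps = 64 + (2/3)·201 = 198.
s = Ps − Pb = 198 − 142 = 56.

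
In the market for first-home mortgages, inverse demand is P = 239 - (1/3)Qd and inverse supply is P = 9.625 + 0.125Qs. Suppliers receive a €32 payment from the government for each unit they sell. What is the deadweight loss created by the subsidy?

Pre-subsidy: 239 - (1/3)Q = 9.625 + 0.125Q gives Q* = 5505/11 and P* = 794/11.
With the subsidy, sellers receive Ps = Pb + 32 for each unit, where Pb is the price buyers pay.
On the curves, Pb = 239 - (1/3)Q and Ps = 9.625 + 0.125Q; the wedge Ps − Pb = 32 gives 9.625 + 0.125Q − (239 - (1/3)Q) = 32, so Q' = 6273/11.
Then Pb = 239 − (1/3)·(6273/11) = 538/11 and Ps = 9.625 + 0.125·(6273/11) = 890/11.
The subsidy expands output by 6273/11 − 5505/11 = 768/11 past the efficient level; on those units the gap between marginal cost and willingness to pay runs from 0 up to 32.
DWL = ½ × 32 × 768/11 = 12288/11.

Deadweight loss = 12288/11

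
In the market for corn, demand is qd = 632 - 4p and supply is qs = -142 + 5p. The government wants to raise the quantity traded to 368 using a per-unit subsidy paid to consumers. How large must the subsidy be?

Required subsidy s = 36 per unit

At q = 368, invert demand for the buyer price: pb = (632 − 368)/4 = 66; invert supply for the seller price: ps = (368 − (-142))/5 = 102.
The subsidy must fill the gap: s = ps − pb = 102 − 66 = 36.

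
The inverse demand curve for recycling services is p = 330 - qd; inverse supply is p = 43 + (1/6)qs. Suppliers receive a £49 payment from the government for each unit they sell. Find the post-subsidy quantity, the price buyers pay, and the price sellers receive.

Pre-subsidy: 330 - q = 43 + (1/6)q gives q* = 246 and p* = 84.
With the subsidy, sellers receive ps = pb + 49 for each unit, where pb is the price buyers pay.
On the curves, pb = 330 - q and ps = 43 + (1/6)q; the wedge ps − pb = 49 gives 43 + (1/6)q − (330 - q) = 49, so q' = 288.
Then pb = 330 − 1·288 = 42 and ps = 43 + (1/6)·288 = 91.

q' = 288; buyers pay £42; sellers receive £91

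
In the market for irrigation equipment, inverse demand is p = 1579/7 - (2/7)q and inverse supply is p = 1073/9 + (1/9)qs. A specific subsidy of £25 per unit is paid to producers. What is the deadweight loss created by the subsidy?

Pre-subsidy: 1579/7 - (2/7)q = 1073/9 + (1/9)q gives q* = 268 and p* = 149.
With the subsidy, sellers receive ps = pb + 25 for each unit, where pb is the price buyers pay.
On the curves, pb = 1579/7 - (2/7)q and ps = 1073/9 + (1/9)q; the wedge ps − pb = 25 gives 1073/9 + (1/9)q − (1579/7 - (2/7)q) = 25, so q' = 331.
Then pb = 1579/7 − (2/7)·331 = 131 and ps = 1073/9 + (1/9)·331 = 156.
The subsidy expands output by 331 − 268 = 63 past the efficient level; on those units the gap between marginal cost and willingness to pay runs from 0 up to 25.
DWL = ½ × 25 × 63 = 787.5.

Deadweight loss = £787.5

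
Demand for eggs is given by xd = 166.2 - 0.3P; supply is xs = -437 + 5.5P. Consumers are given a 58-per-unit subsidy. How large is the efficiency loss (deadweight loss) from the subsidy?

Deadweight loss = 478.5

Pre-subsidy: 166.2 - 0.3P = -437 + 5.5P gives P* = 104, x* = 135.
With the rebate, buyers effectively pay Pb = Ps − 58, where Ps is the price sellers receive.
Demand in terms of Ps becomes xd = 166.2 − 0.3(Ps − 58) = 183.6 - 0.3Ps. Setting this equal to supply: 183.6 - 0.3Ps = -437 + 5.5Ps, so Ps = 107.
Buyers pay Pb = 107 − 58 = 49; x' = -437 + 5.5·107 = 151.5.
The subsidy expands output by 151.5 − 135 = 16.5 past the efficient level; on those units the gap between marginal cost and willingness to pay runs from 0 up to 58.
DWL = ½ × 58 × 16.5 = 478.5.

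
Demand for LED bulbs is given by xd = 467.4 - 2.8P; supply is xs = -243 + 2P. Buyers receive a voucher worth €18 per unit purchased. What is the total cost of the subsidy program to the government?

Government cost = €1332

Pre-subsidy: 467.4 - 2.8P = -243 + 2P gives P* = 148, x* = 53.
With the rebate, buyers effectively pay Pb = Ps − 18, where Ps is the price sellers receive.
Demand in terms of Ps becomes xd = 467.4 − 2.8(Ps − 18) = 517.8 - 2.8Ps. Setting this equal to supply: 517.8 - 2.8Ps = -243 + 2Ps, so Ps = 158.5.
Buyers pay Pb = 158.5 − 18 = 140.5; x' = -243 + 2·158.5 = 74.
Government outlay = subsidy × quantity = 18 × 74 = 1332.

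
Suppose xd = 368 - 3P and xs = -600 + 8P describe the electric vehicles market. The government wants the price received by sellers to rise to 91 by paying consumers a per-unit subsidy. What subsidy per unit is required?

At a seller price of 91, quantity supplied is -600 + 8·91 = 128.
Buyers absorb 128 only when they pay Pb with 368 − 3·Pb = 128, i.e. Pb = 80.
s = Ps − Pb = 91 − 80 = 11.

Required subsidy s = 11 per unit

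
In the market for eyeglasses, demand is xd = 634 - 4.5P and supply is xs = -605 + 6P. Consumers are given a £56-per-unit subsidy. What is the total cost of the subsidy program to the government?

Government cost = £13832

Pre-subsidy: 634 - 4.5P = -605 + 6P gives P* = 118, x* = 103.
With the rebate, buyers effectively pay Pb = Ps − 56, where Ps is the price sellers receive.
Demand in terms of Ps becomes xd = 634 − 4.5(Ps − 56) = 886 - 4.5Ps. Setting this equal to supply: 886 - 4.5Ps = -605 + 6Ps, so Ps = 142.
Buyers pay Pb = 142 − 56 = 86; x' = -605 + 6·142 = 247.
Government outlay = subsidy × quantity = 56 × 247 = 13832.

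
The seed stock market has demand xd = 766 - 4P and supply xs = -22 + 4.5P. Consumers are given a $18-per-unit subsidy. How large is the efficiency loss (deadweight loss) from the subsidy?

Deadweight loss = 5832/17

Pre-subsidy: 766 - 4P = -22 + 4.5P gives P* = 1576/17, x* = 6718/17.
With the rebate, buyers effectively pay Pb = Ps − 18, where Ps is the price sellers receive.
Demand in terms of Ps becomes xd = 766 − 4(Ps − 18) = 838 - 4Ps. Setting this equal to supply: 838 - 4Ps = -22 + 4.5Ps, so Ps = 1720/17.
Buyers pay Pb = 1720/17 − 18 = 1414/17; x' = -22 + 4.5·(1720/17) = 7366/17.
The subsidy expands output by 7366/17 − 6718/17 = 648/17 past the efficient level; on those units the gap between marginal cost and willingness to pay runs from 0 up to 18.
DWL = ½ × 18 × 648/17 = 5832/17.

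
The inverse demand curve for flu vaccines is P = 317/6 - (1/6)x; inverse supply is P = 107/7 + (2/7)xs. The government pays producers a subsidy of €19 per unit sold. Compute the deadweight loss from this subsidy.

Pre-subsidy: 317/6 - (1/6)x = 107/7 + (2/7)x gives x* = 83 and P* = 39.
With the subsidy, sellers receive Ps = Pb + 19 for each unit, where Pb is the price buyers pay.
On the curves, Pb = 317/6 - (1/6)x and Ps = 107/7 + (2/7)x; the wedge Ps − Pb = 19 gives 107/7 + (2/7)x − (317/6 - (1/6)x) = 19, so x' = 125.
Then Pb = 317/6 − (1/6)·125 = 32 and Ps = 107/7 + (2/7)·125 = 51.
The subsidy expands output by 125 − 83 = 42 past the efficient level; on those units the gap between marginal cost and willingness to pay runs from 0 up to 19.
DWL = ½ × 19 × 42 = 399.

Deadweight loss = €399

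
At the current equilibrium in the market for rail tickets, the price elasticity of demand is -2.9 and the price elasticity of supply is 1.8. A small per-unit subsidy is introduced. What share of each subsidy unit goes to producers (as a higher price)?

For a small subsidy around the equilibrium, the benefit split depends on the relative slopes, which at a point are proportional to the elasticities.
Buyer share = εs/(εs + |εd|) = 1.8/(1.8 + 2.9) = 18/47; seller share = |εd|/(εs + |εd|) = 29/47.
So producers capture 29/47 of the subsidy.

Producer share = 29/47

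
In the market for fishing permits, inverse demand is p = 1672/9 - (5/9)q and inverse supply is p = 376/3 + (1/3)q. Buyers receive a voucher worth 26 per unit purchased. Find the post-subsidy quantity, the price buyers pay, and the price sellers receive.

Pre-subsidy: 1672/9 - (5/9)q = 376/3 + (1/3)q gives q* = 68 and p* = 148.
With the rebate, buyers effectively pay pb = ps − 26, where ps is the price sellers receive.
On the curves, pb = 1672/9 - (5/9)q and ps = 376/3 + (1/3)q; the wedge ps − pb = 26 gives 376/3 + (1/3)q − (1672/9 - (5/9)q) = 26, so q' = 97.25.
Then pb = 1672/9 − (5/9)·97.25 = 131.75 and ps = 376/3 + (1/3)·97.25 = 157.75.

q' = 97.25; buyers pay 131.75; sellers receive 157.75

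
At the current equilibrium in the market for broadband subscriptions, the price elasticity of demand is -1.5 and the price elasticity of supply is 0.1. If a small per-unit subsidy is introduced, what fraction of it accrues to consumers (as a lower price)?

Consumer share = 0.0625

For a small subsidy around the equilibrium, the benefit split depends on the relative slopes, which at a point are proportional to the elasticities.
Buyer share = εs/(εs + |εd|) = 0.1/(0.1 + 1.5) = 0.0625; seller share = |εd|/(εs + |εd|) = 0.9375.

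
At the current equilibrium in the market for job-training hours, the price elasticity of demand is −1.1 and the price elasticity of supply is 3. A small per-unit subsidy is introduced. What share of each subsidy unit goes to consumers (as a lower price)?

For a small subsidy around the equilibrium, the benefit split depends on the relative slopes, which at a point are proportional to the elasticities.
Buyer share = εs/(εs + |εd|) = 3/(3 + 1.1) = 30/41; seller share = |εd|/(εs + |εd|) = 11/41.

Consumer share = 30/41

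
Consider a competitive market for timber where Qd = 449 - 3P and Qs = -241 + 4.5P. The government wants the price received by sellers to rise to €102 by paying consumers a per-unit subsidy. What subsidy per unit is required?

At a seller price of 102, quantity supplied is -241 + 4.5·102 = 218.
Buyers absorb 218 only when they pay Pb with 449 − 3·Pb = 218, i.e. Pb = 77.
s = Ps − Pb = 102 − 77 = 25.

Required subsidy s = €25 per unit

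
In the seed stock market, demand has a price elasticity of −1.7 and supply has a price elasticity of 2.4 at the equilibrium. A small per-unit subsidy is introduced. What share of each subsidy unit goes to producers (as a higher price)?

Producer share = 17/41

For a small subsidy around the equilibrium, the benefit split depends on the relative slopes, which at a point are proportional to the elasticities.
Buyer share = εs/(εs + |εd|) = 2.4/(2.4 + 1.7) = 24/41; seller share = |εd|/(εs + |εd|) = 17/41.
So producers capture 17/41 of the subsidy.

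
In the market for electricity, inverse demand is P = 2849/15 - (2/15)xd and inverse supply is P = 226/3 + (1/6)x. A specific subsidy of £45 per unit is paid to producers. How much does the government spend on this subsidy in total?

Government cost = £23940

Pre-subsidy: 2849/15 - (2/15)x = 226/3 + (1/6)x gives x* = 382 and P* = 139.
With the subsidy, sellers receive Ps = Pb + 45 for each unit, where Pb is the price buyers pay.
On the curves, Pb = 2849/15 - (2/15)x and Ps = 226/3 + (1/6)x; the wedge Ps − Pb = 45 gives 226/3 + (1/6)x − (2849/15 - (2/15)x) = 45, so x' = 532.
Then Pb = 2849/15 − (2/15)·532 = 119 and Ps = 226/3 + (1/6)·532 = 164.
Government outlay = subsidy × quantity = 45 × 532 = 23940.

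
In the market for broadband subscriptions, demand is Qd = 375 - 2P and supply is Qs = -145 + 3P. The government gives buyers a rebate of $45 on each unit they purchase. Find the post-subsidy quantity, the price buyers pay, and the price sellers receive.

Q' = 221; buyers pay $77; sellers receive $122

Pre-subsidy: 375 - 2P = -145 + 3P gives P* = 104, Q* = 167.
With the rebate, buyers effectively pay Pb = Ps − 45, where Ps is the price sellers receive.
Demand in terms of Ps becomes Qd = 375 − 2(Ps − 45) = 465 - 2Ps. Setting this equal to supply: 465 - 2Ps = -145 + 3Ps, so Ps = 122.
Buyers pay Pb = 122 − 45 = 77; Q' = -145 + 3·122 = 221.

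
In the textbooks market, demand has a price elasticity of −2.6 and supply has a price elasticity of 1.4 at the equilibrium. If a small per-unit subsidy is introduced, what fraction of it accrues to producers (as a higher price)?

For a small subsidy around the equilibrium, the benefit split depends on the relative slopes, which at a point are proportional to the elasticities.
Buyer share = εs/(εs + |εd|) = 1.4/(1.4 + 2.6) = 0.35; seller share = |εd|/(εs + |εd|) = 0.65.
So producers capture 0.65 of the subsidy.

Producer share = 0.65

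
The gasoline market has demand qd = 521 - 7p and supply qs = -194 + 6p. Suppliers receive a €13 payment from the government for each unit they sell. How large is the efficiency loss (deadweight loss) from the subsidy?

Deadweight loss = €273

Pre-subsidy: 521 - 7p = -194 + 6p gives p* = 55, q* = 136.
With the subsidy, sellers receive ps = pb + 13 for each unit, where pb is the price buyers pay.
Supply in terms of pb becomes qs = -194 + 6(pb + 13) = -116 + 6pb. Setting this equal to demand: 521 - 7pb = -116 + 6pb, so pb = 49.
Sellers receive ps = 49 + 13 = 62; q' = 521 − 7·49 = 178.
The subsidy expands output by 178 − 136 = 42 past the efficient level; on those units the gap between marginal cost and willingness to pay runs from 0 up to 13.
DWL = ½ × 13 × 42 = 273.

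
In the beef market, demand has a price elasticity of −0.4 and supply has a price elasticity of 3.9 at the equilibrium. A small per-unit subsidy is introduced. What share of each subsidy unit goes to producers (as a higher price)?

For a small subsidy around the equilibrium, the benefit split depends on the relative slopes, which at a point are proportional to the elasticities.
Buyer share = εs/(εs + |εd|) = 3.9/(3.9 + 0.4) = 39/43; seller share = |εd|/(εs + |εd|) = 4/43.
So producers capture 4/43 of the subsidy.

Producer share = 4/43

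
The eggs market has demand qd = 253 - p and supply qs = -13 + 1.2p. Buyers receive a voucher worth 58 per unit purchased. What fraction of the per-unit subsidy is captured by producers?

Pre-subsidy: 253 - p = -13 + 1.2p gives p* = 1330/11, q* = 1453/11.
With the rebate, buyers effectively pay pb = ps − 58, where ps is the price sellers receive.
Demand in terms of ps becomes qd = 253 − 1(ps − 58) = 311 - ps. Setting this equal to supply: 311 - ps = -13 + 1.2ps, so ps = 1620/11.
Buyers pay pb = 1620/11 − 58 = 982/11; q' = -13 + 1.2·(1620/11) = 1801/11.
Buyers' price falls by p* − pb = 1330/11 − 982/11 = 348/11; sellers' price rises by ps − p* = 1620/11 − 1330/11 = 290/11.
So producers capture (290/11)/58 = 5/11 of each unit of subsidy.

Producer share = 5/11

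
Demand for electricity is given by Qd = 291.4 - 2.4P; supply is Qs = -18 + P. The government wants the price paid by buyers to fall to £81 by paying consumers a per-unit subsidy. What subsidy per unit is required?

Required subsidy s = £34 per unit

At a buyer price of 81, quantity demanded is 291.4 − 2.4·81 = 97.
Sellers supply 97 only when they receive Ps with -18 + 1·Ps = 97, i.e. Ps = 115.
s = Ps − Pb = 115 − 81 = 34.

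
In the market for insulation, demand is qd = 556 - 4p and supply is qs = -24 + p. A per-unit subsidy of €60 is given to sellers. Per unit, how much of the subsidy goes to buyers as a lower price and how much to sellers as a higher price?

Buyers gain €12 per unit; sellers gain €48 per unit

Pre-subsidy: 556 - 4p = -24 + p gives p* = 116, q* = 92.
With the subsidy, sellers receive ps = pb + 60 for each unit, where pb is the price buyers pay.
Supply in terms of pb becomes qs = -24 + 1(pb + 60) = 36 + pb. Setting this equal to demand: 556 - 4pb = 36 + pb, so pb = 104.
Sellers receive ps = 104 + 60 = 164; q' = 556 − 4·104 = 140.
Buyers' price falls by p* − pb = 116 − 104 = 12; sellers' price rises by ps − p* = 164 − 116 = 48.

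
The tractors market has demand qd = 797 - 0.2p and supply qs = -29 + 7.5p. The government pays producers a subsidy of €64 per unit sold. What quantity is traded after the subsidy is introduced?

q' = 60677/77

Pre-subsidy: 797 - 0.2p = -29 + 7.5p gives p* = 1180/11, q* = 8531/11.
With the subsidy, sellers receive ps = pb + 64 for each unit, where pb is the price buyers pay.
Supply in terms of pb becomes qs = -29 + 7.5(pb + 64) = 451 + 7.5pb. Setting this equal to demand: 797 - 0.2pb = 451 + 7.5pb, so pb = 3460/77.
Sellers receive ps = 3460/77 + 64 = 8388/77; q' = 797 − 0.2·(3460/77) = 60677/77.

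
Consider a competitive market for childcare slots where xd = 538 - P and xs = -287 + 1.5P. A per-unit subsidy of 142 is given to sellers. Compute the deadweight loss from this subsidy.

Pre-subsidy: 538 - P = -287 + 1.5P gives P* = 330, x* = 208.
With the subsidy, sellers receive Ps = Pb + 142 for each unit, where Pb is the price buyers pay.
Supply in terms of Pb becomes xs = -287 + 1.5(Pb + 142) = -74 + 1.5Pb. Setting this equal to demand: 538 - Pb = -74 + 1.5Pb, so Pb = 244.8.
Sellers receive Ps = 244.8 + 142 = 386.8; x' = 538 − 1·244.8 = 293.2.
The subsidy expands output by 293.2 − 208 = 85.2 past the efficient level; on those units the gap between marginal cost and willingness to pay runs from 0 up to 142.
DWL = ½ × 142 × 85.2 = 6049.2.

Deadweight loss = 6049.2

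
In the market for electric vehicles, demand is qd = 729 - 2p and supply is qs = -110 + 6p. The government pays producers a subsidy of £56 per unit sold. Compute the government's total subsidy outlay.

Government cost = £33782

Pre-subsidy: 729 - 2p = -110 + 6p gives p* = 104.875, q* = 519.25.
With the subsidy, sellers receive ps = pb + 56 for each unit, where pb is the price buyers pay.
Supply in terms of pb becomes qs = -110 + 6(pb + 56) = 226 + 6pb. Setting this equal to demand: 729 - 2pb = 226 + 6pb, so pb = 62.875.
Sellers receive ps = 62.875 + 56 = 118.875; q' = 729 − 2·62.875 = 603.25.
Government outlay = subsidy × quantity = 56 × 603.25 = 33782.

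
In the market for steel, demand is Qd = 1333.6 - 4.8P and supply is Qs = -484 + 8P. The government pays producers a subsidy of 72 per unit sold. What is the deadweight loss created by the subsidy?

Deadweight loss = 7776

Pre-subsidy: 1333.6 - 4.8P = -484 + 8P gives P* = 142, Q* = 652.
With the subsidy, sellers receive Ps = Pb + 72 for each unit, where Pb is the price buyers pay.
Supply in terms of Pb becomes Qs = -484 + 8(Pb + 72) = 92 + 8Pb. Setting this equal to demand: 1333.6 - 4.8Pb = 92 + 8Pb, so Pb = 97.
Sellers receive Ps = 97 + 72 = 169; Q' = 1333.6 − 4.8·97 = 868.
The subsidy expands output by 868 − 652 = 216 past the efficient level; on those units the gap between marginal cost and willingness to pay runs from 0 up to 72.
DWL = ½ × 72 × 216 = 7776.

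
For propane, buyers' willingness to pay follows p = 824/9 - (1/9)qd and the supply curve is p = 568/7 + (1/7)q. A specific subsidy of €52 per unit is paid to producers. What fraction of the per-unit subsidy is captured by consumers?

Consumer share = 0.4375

Pre-subsidy: 824/9 - (1/9)q = 568/7 + (1/7)q gives q* = 41 and p* = 87.
With the subsidy, sellers receive ps = pb + 52 for each unit, where pb is the price buyers pay.
On the curves, pb = 824/9 - (1/9)q and ps = 568/7 + (1/7)q; the wedge ps − pb = 52 gives 568/7 + (1/7)q − (824/9 - (1/9)q) = 52, so q' = 245.75.
Then pb = 824/9 − (1/9)·245.75 = 64.25 and ps = 568/7 + (1/7)·245.75 = 116.25.
Buyers' price falls by p* − pb = 87 − 64.25 = 22.75; sellers' price rises by ps − p* = 116.25 − 87 = 29.25.
So consumers capture 22.75/52 = 0.4375 of each unit of subsidy.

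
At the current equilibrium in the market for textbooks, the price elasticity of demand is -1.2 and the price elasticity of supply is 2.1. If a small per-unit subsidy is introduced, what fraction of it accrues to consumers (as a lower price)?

Consumer share = 7/11

For a small subsidy around the equilibrium, the benefit split depends on the relative slopes, which at a point are proportional to the elasticities.
Buyer share = εs/(εs + |εd|) = 2.1/(2.1 + 1.2) = 7/11; seller share = |εd|/(εs + |εd|) = 4/11.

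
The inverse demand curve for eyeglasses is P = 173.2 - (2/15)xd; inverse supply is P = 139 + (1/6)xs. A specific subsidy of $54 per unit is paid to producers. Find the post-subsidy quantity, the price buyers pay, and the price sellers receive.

x' = 294; buyers pay $134; sellers receive $188

Pre-subsidy: 173.2 - (2/15)x = 139 + (1/6)x gives x* = 114 and P* = 158.
With the subsidy, sellers receive Ps = Pb + 54 for each unit, where Pb is the price buyers pay.
On the curves, Pb = 173.2 - (2/15)x and Ps = 139 + (1/6)x; the wedge Ps − Pb = 54 gives 139 + (1/6)x − (173.2 - (2/15)x) = 54, so x' = 294.
Then Pb = 173.2 − (2/15)·294 = 134 and Ps = 139 + (1/6)·294 = 188.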